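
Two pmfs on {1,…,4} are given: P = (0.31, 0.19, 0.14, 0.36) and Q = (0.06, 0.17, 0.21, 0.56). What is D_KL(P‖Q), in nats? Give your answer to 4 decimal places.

0.3144 nats

D(P‖Q) = Σ p·ln(p/q).
  0.31·ln(0.31/0.06) = 0.50909
  0.19·ln(0.19/0.17) = 0.02113
  0.14·ln(0.14/0.21) = -0.05677
  0.36·ln(0.36/0.56) = -0.15906
D(P‖Q) = 0.3144 nats.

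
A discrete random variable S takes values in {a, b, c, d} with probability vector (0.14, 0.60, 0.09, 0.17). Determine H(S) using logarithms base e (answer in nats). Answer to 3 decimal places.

H(S) = −Σ p·ln p.
  −(0.14)·ln(0.14) = 0.2753
  −(0.60)·ln(0.60) = 0.3065
  −(0.09)·ln(0.09) = 0.2167
  −(0.17)·ln(0.17) = 0.3012
Sum: 0.2753 + 0.3065 + 0.2167 + 0.3012 = 1.100 nats.

1.100 nats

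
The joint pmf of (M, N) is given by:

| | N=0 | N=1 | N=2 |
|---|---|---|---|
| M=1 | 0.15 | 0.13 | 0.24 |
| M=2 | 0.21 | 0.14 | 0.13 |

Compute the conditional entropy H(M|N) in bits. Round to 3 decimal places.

0.969 bits

Marginals: p(M) = (0.5200, 0.4800), p(N) = (0.3600, 0.2700, 0.3700).
H(M|N) = Σ p(N) · H(M|N=·).
  N=0: p=0.3600, H(M|N=0) = 0.9799
  N=1: p=0.2700, H(M|N=1) = 0.9990
  N=2: p=0.3700, H(M|N=2) = 0.9353
Weighted sum = 0.969 bits.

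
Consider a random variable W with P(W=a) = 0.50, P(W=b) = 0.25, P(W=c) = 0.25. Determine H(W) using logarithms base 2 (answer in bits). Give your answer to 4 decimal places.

H(W) = −Σ p·log₂ p.
  −(0.50)·log₂(0.50) = 0.50000
  −(0.25)·log₂(0.25) = 0.50000
  −(0.25)·log₂(0.25) = 0.50000
Sum: 0.50000 + 0.50000 + 0.50000 = 1.5000 bits.

1.5000 bits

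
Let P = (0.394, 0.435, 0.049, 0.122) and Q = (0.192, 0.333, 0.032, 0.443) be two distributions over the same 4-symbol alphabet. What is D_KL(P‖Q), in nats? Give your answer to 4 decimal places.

0.2630 nats

D(P‖Q) = Σ p·ln(p/q).
  0.394·ln(0.394/0.192) = 0.28323
  0.435·ln(0.435/0.333) = 0.11623
  0.049·ln(0.049/0.032) = 0.02088
  0.122·ln(0.122/0.443) = -0.15732
D(P‖Q) = 0.2630 nats.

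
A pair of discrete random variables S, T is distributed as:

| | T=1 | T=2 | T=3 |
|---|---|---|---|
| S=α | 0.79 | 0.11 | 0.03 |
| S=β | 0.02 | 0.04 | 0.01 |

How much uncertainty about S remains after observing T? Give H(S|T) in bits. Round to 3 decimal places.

Marginals: p(S) = (0.9300, 0.0700), p(T) = (0.8100, 0.1500, 0.0400).
H(S|T) = Σ p(T) · H(S|T=·).
  T=1: p=0.8100, H(S|T=1) = 0.1670
  T=2: p=0.1500, H(S|T=2) = 0.8366
  T=3: p=0.0400, H(S|T=3) = 0.8113
Weighted sum = 0.293 bits.

0.293 bits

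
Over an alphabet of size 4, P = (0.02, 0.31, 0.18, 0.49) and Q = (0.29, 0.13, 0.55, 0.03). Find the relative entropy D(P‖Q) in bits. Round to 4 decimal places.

D(P‖Q) = Σ p·log₂(p/q).
  0.02·log₂(0.02/0.29) = -0.07716
  0.31·log₂(0.31/0.13) = 0.38866
  0.18·log₂(0.18/0.55) = -0.29006
  0.49·log₂(0.49/0.03) = 1.97458
D(P‖Q) = 1.9960 bits.

1.9960 bits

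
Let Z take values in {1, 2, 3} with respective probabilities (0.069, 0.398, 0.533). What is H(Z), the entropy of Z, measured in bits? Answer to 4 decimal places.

H(Z) = −Σ p·log₂ p.
  −(0.069)·log₂(0.069) = 0.26615
  −(0.398)·log₂(0.398) = 0.52901
  −(0.533)·log₂(0.533) = 0.48385
Sum: 0.26615 + 0.52901 + 0.48385 = 1.2790 bits.

1.2790 bits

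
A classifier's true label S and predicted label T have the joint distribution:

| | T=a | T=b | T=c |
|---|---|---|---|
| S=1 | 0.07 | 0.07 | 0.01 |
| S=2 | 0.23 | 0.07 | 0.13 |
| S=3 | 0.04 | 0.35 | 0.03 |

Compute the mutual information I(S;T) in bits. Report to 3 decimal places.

0.318 bits

Marginals: p(S) = (0.1500, 0.4300, 0.4200), p(T) = (0.3400, 0.4900, 0.1700).
I(S;T) = H(S) + H(T) − H(S,T).
H(S) = 1.4598, H(T) = 1.4680, H(S,T) = 2.6100.
I(S;T) = 1.4598 + 1.4680 − 2.6100 = 0.318 bits.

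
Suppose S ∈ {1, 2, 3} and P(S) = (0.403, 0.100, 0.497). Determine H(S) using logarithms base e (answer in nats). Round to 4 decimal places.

0.9440 nats

H(S) = −Σ p·ln p.
  −(0.403)·ln(0.403) = 0.36625
  −(0.100)·ln(0.100) = 0.23026
  −(0.497)·ln(0.497) = 0.34749
Sum: 0.36625 + 0.23026 + 0.34749 = 0.9440 nats.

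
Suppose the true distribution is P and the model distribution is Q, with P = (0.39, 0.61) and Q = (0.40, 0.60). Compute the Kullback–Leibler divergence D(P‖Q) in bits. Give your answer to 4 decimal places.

D(P‖Q) = Σ p·log₂(p/q).
  0.39·log₂(0.39/0.40) = -0.01425
  0.61·log₂(0.61/0.60) = 0.01455
D(P‖Q) = 0.0003 bits.

0.0003 bits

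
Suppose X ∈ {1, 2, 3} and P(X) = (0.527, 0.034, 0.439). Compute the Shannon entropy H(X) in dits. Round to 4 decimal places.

0.3535 dits

H(X) = −Σ p·log₁₀ p.
  −(0.527)·log₁₀(0.527) = 0.14661
  −(0.034)·log₁₀(0.034) = 0.04993
  −(0.439)·log₁₀(0.439) = 0.15696
Sum: 0.14661 + 0.04993 + 0.15696 = 0.3535 dits.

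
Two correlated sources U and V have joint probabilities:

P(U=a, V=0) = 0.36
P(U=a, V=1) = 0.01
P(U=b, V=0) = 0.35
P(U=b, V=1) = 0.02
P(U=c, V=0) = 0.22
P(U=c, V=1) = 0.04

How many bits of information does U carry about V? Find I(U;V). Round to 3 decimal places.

Marginals: p(U) = (0.3700, 0.3700, 0.2600), p(V) = (0.9300, 0.0700).
I(U;V) = Σ p(x,y)·log₂[p(x,y)/(p(x)p(y))].
  (a,0): 0.36·log₂(1.0462) = 0.0235
  (a,1): 0.01·log₂(0.3861) = -0.0137
  (b,0): 0.35·log₂(1.0171) = 0.0086
  (b,1): 0.02·log₂(0.7722) = -0.0075
  (c,0): 0.22·log₂(0.9098) = -0.0300
  (c,1): 0.04·log₂(2.1978) = 0.0454
Sum = 0.026 bits.

0.026 bits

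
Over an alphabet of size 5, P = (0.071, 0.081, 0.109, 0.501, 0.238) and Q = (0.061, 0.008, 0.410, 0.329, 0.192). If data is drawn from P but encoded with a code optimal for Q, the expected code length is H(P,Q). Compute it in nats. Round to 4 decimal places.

1.6366 nats

H(P,Q) = −Σ p·ln q.
  −0.071·ln(0.061) = 0.19858
  −0.081·ln(0.008) = 0.39109
  −0.109·ln(0.410) = 0.09718
  −0.501·ln(0.329) = 0.55696
  −0.238·ln(0.192) = 0.39276
H(P,Q) = 1.6366 nats.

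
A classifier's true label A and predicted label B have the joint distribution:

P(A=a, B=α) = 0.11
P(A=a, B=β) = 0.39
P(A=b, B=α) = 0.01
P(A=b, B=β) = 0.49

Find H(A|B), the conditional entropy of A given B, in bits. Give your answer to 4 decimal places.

Chain rule: H(A|B) = H(A,B) − H(B).
Marginals: p(A) = (0.5000, 0.5000), p(B) = (0.1200, 0.8800).
H(A,B) = 1.4508 bits; H(B) = 0.5294 bits.
H(A|B) = 1.4508 − 0.5294 = 0.9214 bits.

0.9214 bits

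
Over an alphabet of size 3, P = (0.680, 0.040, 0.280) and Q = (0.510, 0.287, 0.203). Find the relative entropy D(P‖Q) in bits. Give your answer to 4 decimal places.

0.2984 bits

D(P‖Q) = Σ p·log₂(p/q).
  0.680·log₂(0.680/0.510) = 0.28223
  0.040·log₂(0.040/0.287) = -0.11372
  0.280·log₂(0.280/0.203) = 0.12991
D(P‖Q) = 0.2984 bits.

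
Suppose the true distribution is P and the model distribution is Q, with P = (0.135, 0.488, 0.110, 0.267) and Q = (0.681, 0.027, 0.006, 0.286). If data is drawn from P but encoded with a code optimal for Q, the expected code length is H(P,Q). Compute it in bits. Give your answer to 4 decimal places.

H(P,Q) = −Σ p·log₂ q.
  −0.135·log₂(0.681) = 0.07483
  −0.488·log₂(0.027) = 2.54292
  −0.110·log₂(0.006) = 0.81189
  −0.267·log₂(0.286) = 0.48218
H(P,Q) = 3.9118 bits.

3.9118 bits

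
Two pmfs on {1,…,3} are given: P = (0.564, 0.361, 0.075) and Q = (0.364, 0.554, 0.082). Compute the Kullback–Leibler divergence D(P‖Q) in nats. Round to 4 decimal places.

0.0857 nats

D(P‖Q) = Σ p·ln(p/q).
  0.564·ln(0.564/0.364) = 0.24698
  0.361·ln(0.361/0.554) = -0.15461
  0.075·ln(0.075/0.082) = -0.00669
D(P‖Q) = 0.0857 nats.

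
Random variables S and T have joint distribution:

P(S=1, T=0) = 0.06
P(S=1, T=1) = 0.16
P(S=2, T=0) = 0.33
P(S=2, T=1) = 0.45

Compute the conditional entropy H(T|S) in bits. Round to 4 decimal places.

Chain rule: H(T|S) = H(S,T) − H(S).
Marginals: p(S) = (0.2200, 0.7800), p(T) = (0.3900, 0.6100).
H(S,T) = 1.7128 bits; H(S) = 0.7602 bits.
H(T|S) = 1.7128 − 0.7602 = 0.9526 bits.

0.9526 bits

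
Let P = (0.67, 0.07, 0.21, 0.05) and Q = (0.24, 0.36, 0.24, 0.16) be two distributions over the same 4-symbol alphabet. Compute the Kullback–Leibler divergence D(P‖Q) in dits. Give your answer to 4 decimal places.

0.2115 dits

D(P‖Q) = Σ p·log₁₀(p/q).
  0.67·log₁₀(0.67/0.24) = 0.29873
  0.07·log₁₀(0.07/0.36) = -0.04978
  0.21·log₁₀(0.21/0.24) = -0.01218
  0.05·log₁₀(0.05/0.16) = -0.02526
D(P‖Q) = 0.2115 dits.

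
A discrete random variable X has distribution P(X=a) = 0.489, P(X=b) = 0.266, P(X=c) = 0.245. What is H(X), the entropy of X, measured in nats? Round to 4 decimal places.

H(X) = −Σ p·ln p.
  −(0.489)·ln(0.489) = 0.34983
  −(0.266)·ln(0.266) = 0.35225
  −(0.245)·ln(0.245) = 0.34459
Sum: 0.34983 + 0.35225 + 0.34459 = 1.0467 nats.

1.0467 nats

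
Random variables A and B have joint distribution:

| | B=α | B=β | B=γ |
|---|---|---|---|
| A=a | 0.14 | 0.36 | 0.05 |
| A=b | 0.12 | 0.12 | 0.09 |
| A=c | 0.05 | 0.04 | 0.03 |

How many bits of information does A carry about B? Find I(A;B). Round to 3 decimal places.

Marginals: p(A) = (0.5500, 0.3300, 0.1200), p(B) = (0.3100, 0.5200, 0.1700).
I(A;B) = H(A) + H(B) − H(A,B).
H(A) = 1.3693, H(B) = 1.4490, H(A,B) = 2.7442.
I(A;B) = 1.3693 + 1.4490 − 2.7442 = 0.074 bits.

0.074 bits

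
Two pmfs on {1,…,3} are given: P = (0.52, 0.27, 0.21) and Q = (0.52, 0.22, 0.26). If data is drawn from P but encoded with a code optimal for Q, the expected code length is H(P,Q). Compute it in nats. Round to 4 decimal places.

1.0317 nats

H(P,Q) = −Σ p·ln q.
  −0.52·ln(0.52) = 0.34004
  −0.27·ln(0.22) = 0.40881
  −0.21·ln(0.26) = 0.28289
H(P,Q) = 1.0317 nats.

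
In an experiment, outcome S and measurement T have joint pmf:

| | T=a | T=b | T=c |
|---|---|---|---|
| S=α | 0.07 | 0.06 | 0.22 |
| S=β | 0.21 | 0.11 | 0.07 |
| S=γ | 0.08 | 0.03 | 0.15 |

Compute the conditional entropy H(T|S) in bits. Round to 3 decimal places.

Chain rule: H(T|S) = H(S,T) − H(S).
Marginals: p(S) = (0.3500, 0.3900, 0.2600), p(T) = (0.3600, 0.2000, 0.4400).
H(S,T) = 2.9381 bits; H(S) = 1.5652 bits.
H(T|S) = 2.9381 − 1.5652 = 1.373 bits.

1.373 bits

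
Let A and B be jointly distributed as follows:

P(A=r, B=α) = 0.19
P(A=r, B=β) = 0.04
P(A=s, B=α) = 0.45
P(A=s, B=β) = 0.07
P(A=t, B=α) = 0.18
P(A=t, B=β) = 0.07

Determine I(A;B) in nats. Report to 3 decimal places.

Marginals: p(A) = (0.2300, 0.5200, 0.2500), p(B) = (0.8200, 0.1800).
I(A;B) = H(A) + H(B) − H(A,B).
H(A) = 1.0246, H(B) = 0.4714, H(A,B) = 1.4846.
I(A;B) = 1.0246 + 0.4714 − 1.4846 = 0.011 nats.

0.011 nats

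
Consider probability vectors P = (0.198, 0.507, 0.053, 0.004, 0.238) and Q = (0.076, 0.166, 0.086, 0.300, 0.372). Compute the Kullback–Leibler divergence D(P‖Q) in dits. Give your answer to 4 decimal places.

D(P‖Q) = Σ p·log₁₀(p/q).
  0.198·log₁₀(0.198/0.076) = 0.08234
  0.507·log₁₀(0.507/0.166) = 0.24584
  0.053·log₁₀(0.053/0.086) = -0.01114
  0.004·log₁₀(0.004/0.300) = -0.00750
  0.238·log₁₀(0.238/0.372) = -0.04616
D(P‖Q) = 0.2634 dits.

0.2634 dits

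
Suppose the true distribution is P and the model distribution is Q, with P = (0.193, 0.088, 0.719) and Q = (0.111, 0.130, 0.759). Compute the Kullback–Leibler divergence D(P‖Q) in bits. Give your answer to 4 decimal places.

0.0483 bits

D(P‖Q) = Σ p·log₂(p/q).
  0.193·log₂(0.193/0.111) = 0.15402
  0.088·log₂(0.088/0.130) = -0.04954
  0.719·log₂(0.719/0.759) = -0.05616
D(P‖Q) = 0.0483 bits.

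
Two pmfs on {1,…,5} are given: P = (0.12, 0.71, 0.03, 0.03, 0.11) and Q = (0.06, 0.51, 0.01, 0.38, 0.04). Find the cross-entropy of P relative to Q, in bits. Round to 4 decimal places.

1.9288 bits

H(P,Q) = −Σ p·log₂ q.
  −0.12·log₂(0.06) = 0.48707
  −0.71·log₂(0.51) = 0.68972
  −0.03·log₂(0.01) = 0.19932
  −0.03·log₂(0.38) = 0.04188
  −0.11·log₂(0.04) = 0.51082
H(P,Q) = 1.9288 bits.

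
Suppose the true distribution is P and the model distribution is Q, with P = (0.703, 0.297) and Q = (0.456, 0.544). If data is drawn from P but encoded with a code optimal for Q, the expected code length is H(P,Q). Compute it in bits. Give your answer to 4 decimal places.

H(P,Q) = −Σ p·log₂ q.
  −0.703·log₂(0.456) = 0.79642
  −0.297·log₂(0.544) = 0.26086
H(P,Q) = 1.0573 bits.

1.0573 bits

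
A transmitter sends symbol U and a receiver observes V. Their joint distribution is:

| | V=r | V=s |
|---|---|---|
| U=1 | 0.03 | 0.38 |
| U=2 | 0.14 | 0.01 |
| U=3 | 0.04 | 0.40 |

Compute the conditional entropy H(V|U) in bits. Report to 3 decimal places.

0.401 bits

Chain rule: H(V|U) = H(U,V) − H(U).
Marginals: p(U) = (0.4100, 0.1500, 0.4400), p(V) = (0.2100, 0.7900).
H(U,V) = 1.8603 bits; H(U) = 1.4591 bits.
H(V|U) = 1.8603 − 1.4591 = 0.401 bits.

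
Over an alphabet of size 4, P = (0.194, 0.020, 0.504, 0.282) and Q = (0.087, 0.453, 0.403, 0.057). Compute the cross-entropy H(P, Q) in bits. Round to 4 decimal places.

H(P,Q) = −Σ p·log₂ q.
  −0.194·log₂(0.087) = 0.68343
  −0.020·log₂(0.453) = 0.02285
  −0.504·log₂(0.403) = 0.66082
  −0.282·log₂(0.057) = 1.16548
H(P,Q) = 2.5326 bits.

2.5326 bits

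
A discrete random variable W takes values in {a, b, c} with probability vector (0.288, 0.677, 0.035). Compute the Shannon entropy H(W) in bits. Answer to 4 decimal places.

H(W) = −Σ p·log₂ p.
  −(0.288)·log₂(0.288) = 0.51721
  −(0.677)·log₂(0.677) = 0.38100
  −(0.035)·log₂(0.035) = 0.16928
Sum: 0.51721 + 0.38100 + 0.16928 = 1.0675 bits.

1.0675 bits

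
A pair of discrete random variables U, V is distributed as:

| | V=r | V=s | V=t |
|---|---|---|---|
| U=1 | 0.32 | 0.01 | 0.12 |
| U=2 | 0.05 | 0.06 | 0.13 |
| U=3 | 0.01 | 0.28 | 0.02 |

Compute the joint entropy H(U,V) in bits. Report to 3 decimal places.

H(U,V) = −Σ p(x,y)·log₂ p(x,y) over all 9 cells.
  cell (1,r): −0.32·log₂0.32 = 0.5260
  cell (1,s): −0.01·log₂0.01 = 0.0664
  cell (1,t): −0.12·log₂0.12 = 0.3671
  cell (2,r): −0.05·log₂0.05 = 0.2161
  cell (2,s): −0.06·log₂0.06 = 0.2435
  cell (2,t): −0.13·log₂0.13 = 0.3826
  cell (3,r): −0.01·log₂0.01 = 0.0664
  cell (3,s): −0.28·log₂0.28 = 0.5142
  cell (3,t): −0.02·log₂0.02 = 0.1129
Sum = 2.495 bits.

2.495 bits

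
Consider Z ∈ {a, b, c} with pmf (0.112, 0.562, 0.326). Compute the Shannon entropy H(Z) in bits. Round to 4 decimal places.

H(Z) = −Σ p·log₂ p.
  −(0.112)·log₂(0.112) = 0.35374
  −(0.562)·log₂(0.562) = 0.46722
  −(0.326)·log₂(0.326) = 0.52716
Sum: 0.35374 + 0.46722 + 0.52716 = 1.3481 bits.

1.3481 bits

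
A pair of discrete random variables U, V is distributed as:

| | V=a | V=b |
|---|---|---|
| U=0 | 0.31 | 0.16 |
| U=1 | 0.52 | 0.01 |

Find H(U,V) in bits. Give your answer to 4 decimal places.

1.5038 bits

H(U,V) = −Σ p(x,y)·log₂ p(x,y) over all 4 cells.
  cell (0,a): −0.31·log₂0.31 = 0.52379
  cell (0,b): −0.16·log₂0.16 = 0.42302
  cell (1,a): −0.52·log₂0.52 = 0.49058
  cell (1,b): −0.01·log₂0.01 = 0.06644
Sum = 1.5038 bits.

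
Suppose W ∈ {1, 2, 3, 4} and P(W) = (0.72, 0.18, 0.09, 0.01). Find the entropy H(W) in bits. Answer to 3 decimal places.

1.166 bits

H(W) = −Σ p·log₂ p.
  −(0.72)·log₂(0.72) = 0.3412
  −(0.18)·log₂(0.18) = 0.4453
  −(0.09)·log₂(0.09) = 0.3127
  −(0.01)·log₂(0.01) = 0.0664
Sum: 0.3412 + 0.4453 + 0.3127 + 0.0664 = 1.166 bits.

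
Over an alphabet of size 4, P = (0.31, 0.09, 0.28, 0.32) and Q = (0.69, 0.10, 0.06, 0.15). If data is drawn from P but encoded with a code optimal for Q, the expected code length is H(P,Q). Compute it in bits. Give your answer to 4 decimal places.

H(P,Q) = −Σ p·log₂ q.
  −0.31·log₂(0.69) = 0.16595
  −0.09·log₂(0.10) = 0.29897
  −0.28·log₂(0.06) = 1.13649
  −0.32·log₂(0.15) = 0.87583
H(P,Q) = 2.4772 bits.

2.4772 bits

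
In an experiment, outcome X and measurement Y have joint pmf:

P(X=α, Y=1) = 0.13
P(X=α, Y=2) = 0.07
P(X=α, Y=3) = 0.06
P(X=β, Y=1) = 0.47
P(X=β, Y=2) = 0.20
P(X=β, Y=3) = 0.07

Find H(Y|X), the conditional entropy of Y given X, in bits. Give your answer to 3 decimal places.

Marginals: p(X) = (0.2600, 0.7400), p(Y) = (0.6000, 0.2700, 0.1300).
H(Y|X) = Σ p(X) · H(Y|X=·).
  X=α: p=0.2600, H(Y|X=α) = 1.4979
  X=β: p=0.7400, H(Y|X=β) = 1.2479
Weighted sum = 1.313 bits.

1.313 bits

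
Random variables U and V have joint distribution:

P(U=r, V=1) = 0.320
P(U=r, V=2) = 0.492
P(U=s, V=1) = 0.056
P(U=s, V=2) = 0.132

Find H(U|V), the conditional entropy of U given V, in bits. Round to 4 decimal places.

Chain rule: H(U|V) = H(U,V) − H(V).
Marginals: p(U) = (0.8120, 0.1880), p(V) = (0.3760, 0.6240).
H(U,V) = 1.6480 bits; H(V) = 0.9552 bits.
H(U|V) = 1.6480 − 0.9552 = 0.6928 bits.

0.6928 bits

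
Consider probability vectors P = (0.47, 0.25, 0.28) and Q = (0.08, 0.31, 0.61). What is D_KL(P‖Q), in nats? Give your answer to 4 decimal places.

D(P‖Q) = Σ p·ln(p/q).
  0.47·ln(0.47/0.08) = 0.83223
  0.25·ln(0.25/0.31) = -0.05378
  0.28·ln(0.28/0.61) = -0.21803
D(P‖Q) = 0.5604 nats.

0.5604 nats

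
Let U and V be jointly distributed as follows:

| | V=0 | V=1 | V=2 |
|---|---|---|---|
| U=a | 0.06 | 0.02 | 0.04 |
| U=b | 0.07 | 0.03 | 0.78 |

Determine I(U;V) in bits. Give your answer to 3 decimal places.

0.121 bits

Marginals: p(U) = (0.1200, 0.8800), p(V) = (0.1300, 0.0500, 0.8200).
I(U;V) = Σ p(x,y)·log₂[p(x,y)/(p(x)p(y))].
  (a,0): 0.06·log₂(3.8462) = 0.1166
  (a,1): 0.02·log₂(3.3333) = 0.0347
  (a,2): 0.04·log₂(0.4065) = -0.0519
  (b,0): 0.07·log₂(0.6119) = -0.0496
  (b,1): 0.03·log₂(0.6818) = -0.0166
  (b,2): 0.78·log₂(1.0809) = 0.0876
Sum = 0.121 bits.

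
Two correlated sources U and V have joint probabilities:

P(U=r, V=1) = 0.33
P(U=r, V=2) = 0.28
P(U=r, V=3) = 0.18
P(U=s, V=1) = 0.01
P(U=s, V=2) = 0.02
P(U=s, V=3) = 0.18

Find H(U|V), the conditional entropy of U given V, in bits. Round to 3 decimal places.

Chain rule: H(U|V) = H(U,V) − H(V).
Marginals: p(U) = (0.7900, 0.2100), p(V) = (0.3400, 0.3000, 0.3600).
H(U,V) = 2.1120 bits; H(V) = 1.5809 bits.
H(U|V) = 2.1120 − 1.5809 = 0.531 bits.

0.531 bits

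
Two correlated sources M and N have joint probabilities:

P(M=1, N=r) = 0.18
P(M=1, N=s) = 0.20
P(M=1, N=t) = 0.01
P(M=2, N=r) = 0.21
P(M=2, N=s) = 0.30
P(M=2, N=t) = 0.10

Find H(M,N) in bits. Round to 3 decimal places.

2.302 bits

H(M,N) = −Σ p(x,y)·log₂ p(x,y) over all 6 cells.
  cell (1,r): −0.18·log₂0.18 = 0.4453
  cell (1,s): −0.20·log₂0.20 = 0.4644
  cell (1,t): −0.01·log₂0.01 = 0.0664
  cell (2,r): −0.21·log₂0.21 = 0.4728
  cell (2,s): −0.30·log₂0.30 = 0.5211
  cell (2,t): −0.10·log₂0.10 = 0.3322
Sum = 2.302 bits.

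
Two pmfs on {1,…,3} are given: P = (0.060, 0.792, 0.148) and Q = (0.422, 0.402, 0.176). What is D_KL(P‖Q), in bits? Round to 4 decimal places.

0.5690 bits

D(P‖Q) = Σ p·log₂(p/q).
  0.060·log₂(0.060/0.422) = -0.16885
  0.792·log₂(0.792/0.402) = 0.77482
  0.148·log₂(0.148/0.176) = -0.03700
D(P‖Q) = 0.5690 bits.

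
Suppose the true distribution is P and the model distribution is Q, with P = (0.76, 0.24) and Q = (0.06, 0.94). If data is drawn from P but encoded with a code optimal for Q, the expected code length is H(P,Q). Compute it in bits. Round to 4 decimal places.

H(P,Q) = −Σ p·log₂ q.
  −0.76·log₂(0.06) = 3.08476
  −0.24·log₂(0.94) = 0.02142
H(P,Q) = 3.1062 bits.

3.1062 bits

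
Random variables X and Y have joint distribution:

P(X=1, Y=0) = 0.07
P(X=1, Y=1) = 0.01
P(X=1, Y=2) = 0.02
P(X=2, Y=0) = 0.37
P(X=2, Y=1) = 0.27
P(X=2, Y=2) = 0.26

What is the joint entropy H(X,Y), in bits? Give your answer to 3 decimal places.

H(X,Y) = −Σ p(x,y)·log₂ p(x,y) over all 6 cells.
  cell (1,0): −0.07·log₂0.07 = 0.2686
  cell (1,1): −0.01·log₂0.01 = 0.0664
  cell (1,2): −0.02·log₂0.02 = 0.1129
  cell (2,0): −0.37·log₂0.37 = 0.5307
  cell (2,1): −0.27·log₂0.27 = 0.5100
  cell (2,2): −0.26·log₂0.26 = 0.5053
Sum = 1.994 bits.

1.994 bits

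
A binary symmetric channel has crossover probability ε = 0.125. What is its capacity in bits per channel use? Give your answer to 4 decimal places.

Binary symmetric channel: C = 1 − h₂(ε) where h₂ is the binary entropy function.
h₂(0.125) = −0.125·log₂0.125 − 0.875·log₂0.875 = 0.5436.
C = 1 − 0.5436 = 0.4564 bits per channel use.

0.4564 bits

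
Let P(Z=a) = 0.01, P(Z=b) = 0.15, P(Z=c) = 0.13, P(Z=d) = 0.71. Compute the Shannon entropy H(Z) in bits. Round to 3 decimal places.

1.210 bits

H(Z) = −Σ p·log₂ p.
  −(0.01)·log₂(0.01) = 0.0664
  −(0.15)·log₂(0.15) = 0.4105
  −(0.13)·log₂(0.13) = 0.3826
  −(0.71)·log₂(0.71) = 0.3508
Sum: 0.0664 + 0.4105 + 0.3826 + 0.3508 = 1.210 bits.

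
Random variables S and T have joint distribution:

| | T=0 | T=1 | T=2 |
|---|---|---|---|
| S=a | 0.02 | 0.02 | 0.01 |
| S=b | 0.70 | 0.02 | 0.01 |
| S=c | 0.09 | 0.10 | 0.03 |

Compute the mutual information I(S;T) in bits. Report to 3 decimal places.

0.259 bits

Marginals: p(S) = (0.0500, 0.7300, 0.2200), p(T) = (0.8100, 0.1400, 0.0500).
I(S;T) = H(S) + H(T) − H(S,T).
H(S) = 1.0281, H(T) = 0.8595, H(S,T) = 1.6283.
I(S;T) = 1.0281 + 0.8595 − 1.6283 = 0.259 bits.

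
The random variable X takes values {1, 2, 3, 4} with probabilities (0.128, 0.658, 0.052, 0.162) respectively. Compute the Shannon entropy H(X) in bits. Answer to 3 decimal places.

H(X) = −Σ p·log₂ p.
  −(0.128)·log₂(0.128) = 0.3796
  −(0.658)·log₂(0.658) = 0.3973
  −(0.052)·log₂(0.052) = 0.2218
  −(0.162)·log₂(0.162) = 0.4254
Sum: 0.3796 + 0.3973 + 0.2218 + 0.4254 = 1.424 bits.

1.424 bits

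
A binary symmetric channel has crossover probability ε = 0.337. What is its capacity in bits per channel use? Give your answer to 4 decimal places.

Binary symmetric channel: C = 1 − h₂(ε) where h₂ is the binary entropy function.
h₂(0.337) = −0.337·log₂0.337 − 0.663·log₂0.663 = 0.9219.
C = 1 − 0.9219 = 0.0781 bits per channel use.

0.0781 bits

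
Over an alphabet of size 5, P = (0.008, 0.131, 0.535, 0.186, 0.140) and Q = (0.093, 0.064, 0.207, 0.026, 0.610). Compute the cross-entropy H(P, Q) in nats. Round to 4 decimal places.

1.9698 nats

H(P,Q) = −Σ p·ln q.
  −0.008·ln(0.093) = 0.01900
  −0.131·ln(0.064) = 0.36010
  −0.535·ln(0.207) = 0.84264
  −0.186·ln(0.026) = 0.67884
  −0.140·ln(0.610) = 0.06920
H(P,Q) = 1.9698 nats.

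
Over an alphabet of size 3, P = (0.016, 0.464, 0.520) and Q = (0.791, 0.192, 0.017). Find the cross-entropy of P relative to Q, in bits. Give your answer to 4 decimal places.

H(P,Q) = −Σ p·log₂ q.
  −0.016·log₂(0.791) = 0.00541
  −0.464·log₂(0.192) = 1.10470
  −0.520·log₂(0.017) = 3.05673
H(P,Q) = 4.1668 bits.

4.1668 bits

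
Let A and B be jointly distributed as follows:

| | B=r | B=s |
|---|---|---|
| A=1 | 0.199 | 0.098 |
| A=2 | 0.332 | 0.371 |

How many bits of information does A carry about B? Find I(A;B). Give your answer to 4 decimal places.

0.0241 bits

Marginals: p(A) = (0.2970, 0.7030), p(B) = (0.5310, 0.4690).
I(A;B) = Σ p(x,y)·log₂[p(x,y)/(p(x)p(y))].
  (1,r): 0.199·log₂(1.2618) = 0.06677
  (1,s): 0.098·log₂(0.7036) = -0.04971
  (2,r): 0.332·log₂(0.8894) = -0.05615
  (2,s): 0.371·log₂(1.1252) = 0.06316
Sum = 0.0241 bits.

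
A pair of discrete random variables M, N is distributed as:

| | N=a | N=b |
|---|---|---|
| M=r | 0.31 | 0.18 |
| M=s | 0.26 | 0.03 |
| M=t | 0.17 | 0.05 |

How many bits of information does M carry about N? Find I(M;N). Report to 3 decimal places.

0.053 bits

Marginals: p(M) = (0.4900, 0.2900, 0.2200), p(N) = (0.7400, 0.2600).
I(M;N) = Σ p(x,y)·log₂[p(x,y)/(p(x)p(y))].
  (r,a): 0.31·log₂(0.8549) = -0.0701
  (r,b): 0.18·log₂(1.4129) = 0.0898
  (s,a): 0.26·log₂(1.2116) = 0.0720
  (s,b): 0.03·log₂(0.3979) = -0.0399
  (t,a): 0.17·log₂(1.0442) = 0.0106
  (t,b): 0.05·log₂(0.8741) = -0.0097
Sum = 0.053 bits.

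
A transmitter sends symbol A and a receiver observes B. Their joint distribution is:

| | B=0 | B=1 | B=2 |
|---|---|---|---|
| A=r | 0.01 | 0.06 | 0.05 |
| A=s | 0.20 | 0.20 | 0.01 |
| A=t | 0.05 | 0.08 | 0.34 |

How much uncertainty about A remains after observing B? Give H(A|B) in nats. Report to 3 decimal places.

Marginals: p(A) = (0.1200, 0.4100, 0.4700), p(B) = (0.2600, 0.3400, 0.4000).
H(A|B) = Σ p(B) · H(A|B=·).
  B=0: p=0.2600, H(A|B=0) = 0.6442
  B=1: p=0.3400, H(A|B=1) = 0.9587
  B=2: p=0.4000, H(A|B=2) = 0.4903
Weighted sum = 0.690 nats.

0.690 nats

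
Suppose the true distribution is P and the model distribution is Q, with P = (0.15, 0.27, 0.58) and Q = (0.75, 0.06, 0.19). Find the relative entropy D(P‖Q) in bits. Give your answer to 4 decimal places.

1.1714 bits

D(P‖Q) = Σ p·log₂(p/q).
  0.15·log₂(0.15/0.75) = -0.34829
  0.27·log₂(0.27/0.06) = 0.58588
  0.58·log₂(0.58/0.19) = 0.93383
D(P‖Q) = 1.1714 bits.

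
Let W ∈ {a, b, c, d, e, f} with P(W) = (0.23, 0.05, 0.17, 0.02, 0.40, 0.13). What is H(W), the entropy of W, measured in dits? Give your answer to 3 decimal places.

H(W) = −Σ p·log₁₀ p.
  −(0.23)·log₁₀(0.23) = 0.1468
  −(0.05)·log₁₀(0.05) = 0.0651
  −(0.17)·log₁₀(0.17) = 0.1308
  −(0.02)·log₁₀(0.02) = 0.0340
  −(0.40)·log₁₀(0.40) = 0.1592
  −(0.13)·log₁₀(0.13) = 0.1152
Sum: 0.1468 + 0.0651 + 0.1308 + 0.0340 + 0.1592 + 0.1152 = 0.651 dits.

0.651 dits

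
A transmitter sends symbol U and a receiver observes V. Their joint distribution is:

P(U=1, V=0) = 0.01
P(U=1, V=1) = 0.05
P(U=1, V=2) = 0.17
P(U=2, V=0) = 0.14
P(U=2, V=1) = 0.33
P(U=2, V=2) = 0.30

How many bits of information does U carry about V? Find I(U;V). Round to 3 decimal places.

0.068 bits

Marginals: p(U) = (0.2300, 0.7700), p(V) = (0.1500, 0.3800, 0.4700).
I(U;V) = Σ p(x,y)·log₂[p(x,y)/(p(x)p(y))].
  (1,0): 0.01·log₂(0.2899) = -0.0179
  (1,1): 0.05·log₂(0.5721) = -0.0403
  (1,2): 0.17·log₂(1.5726) = 0.1110
  (2,0): 0.14·log₂(1.2121) = 0.0389
  (2,1): 0.33·log₂(1.1278) = 0.0573
  (2,2): 0.30·log₂(0.8290) = -0.0812
Sum = 0.068 bits.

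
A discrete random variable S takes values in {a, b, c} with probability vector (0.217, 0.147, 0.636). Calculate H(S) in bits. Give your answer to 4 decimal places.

1.3002 bits

H(S) = −Σ p·log₂ p.
  −(0.217)·log₂(0.217) = 0.47832
  −(0.147)·log₂(0.147) = 0.40662
  −(0.636)·log₂(0.636) = 0.41525
Sum: 0.47832 + 0.40662 + 0.41525 = 1.3002 bits.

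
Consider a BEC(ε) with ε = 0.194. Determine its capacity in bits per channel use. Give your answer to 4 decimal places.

Binary erasure channel: capacity C = 1 − ε.
C = 1 − 0.194 = 0.8060 bits per channel use.

0.8060 bits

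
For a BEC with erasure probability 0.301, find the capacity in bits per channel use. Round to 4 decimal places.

Binary erasure channel: capacity C = 1 − ε.
C = 1 − 0.301 = 0.6990 bits per channel use.

0.6990 bits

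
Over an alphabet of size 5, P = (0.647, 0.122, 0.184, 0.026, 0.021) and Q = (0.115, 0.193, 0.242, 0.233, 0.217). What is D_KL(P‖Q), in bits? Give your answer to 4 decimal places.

1.3059 bits

D(P‖Q) = Σ p·log₂(p/q).
  0.647·log₂(0.647/0.115) = 1.61241
  0.122·log₂(0.122/0.193) = -0.08073
  0.184·log₂(0.184/0.242) = -0.07274
  0.026·log₂(0.026/0.233) = -0.08226
  0.021·log₂(0.021/0.217) = -0.07075
D(P‖Q) = 1.3059 bits.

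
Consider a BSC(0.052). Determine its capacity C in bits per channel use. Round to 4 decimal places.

0.7052 bits

Binary symmetric channel: C = 1 − h₂(ε) where h₂ is the binary entropy function.
h₂(0.052) = −0.052·log₂0.052 − 0.948·log₂0.948 = 0.2948.
C = 1 − 0.2948 = 0.7052 bits per channel use.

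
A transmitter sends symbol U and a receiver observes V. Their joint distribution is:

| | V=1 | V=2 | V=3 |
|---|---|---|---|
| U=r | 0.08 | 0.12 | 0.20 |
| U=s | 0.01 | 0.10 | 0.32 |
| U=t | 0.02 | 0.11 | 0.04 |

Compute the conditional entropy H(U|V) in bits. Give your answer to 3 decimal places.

Chain rule: H(U|V) = H(U,V) − H(V).
Marginals: p(U) = (0.4000, 0.4300, 0.1700), p(V) = (0.1100, 0.3300, 0.5600).
H(U,V) = 2.6965 bits; H(V) = 1.3465 bits.
H(U|V) = 2.6965 − 1.3465 = 1.350 bits.

1.350 bits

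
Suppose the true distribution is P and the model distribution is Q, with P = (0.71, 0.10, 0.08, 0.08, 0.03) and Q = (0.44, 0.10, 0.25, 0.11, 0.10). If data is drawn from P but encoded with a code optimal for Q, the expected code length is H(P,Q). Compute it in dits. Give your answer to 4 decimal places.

0.5080 dits

H(P,Q) = −Σ p·log₁₀ q.
  −0.71·log₁₀(0.44) = 0.25315
  −0.10·log₁₀(0.10) = 0.10000
  −0.08·log₁₀(0.25) = 0.04816
  −0.08·log₁₀(0.11) = 0.07669
  −0.03·log₁₀(0.10) = 0.03000
H(P,Q) = 0.5080 dits.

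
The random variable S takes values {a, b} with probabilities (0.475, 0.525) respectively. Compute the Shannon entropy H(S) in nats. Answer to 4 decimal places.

0.6919 nats

H(S) = −Σ p·ln p.
  −(0.475)·ln(0.475) = 0.35361
  −(0.525)·ln(0.525) = 0.33829
Sum: 0.35361 + 0.33829 = 0.6919 nats.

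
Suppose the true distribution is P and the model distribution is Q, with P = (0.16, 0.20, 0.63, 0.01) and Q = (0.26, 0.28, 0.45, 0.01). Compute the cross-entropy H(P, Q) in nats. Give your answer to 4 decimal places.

H(P,Q) = −Σ p·ln q.
  −0.16·ln(0.26) = 0.21553
  −0.20·ln(0.28) = 0.25459
  −0.63·ln(0.45) = 0.50306
  −0.01·ln(0.01) = 0.04605
H(P,Q) = 1.0192 nats.

1.0192 nats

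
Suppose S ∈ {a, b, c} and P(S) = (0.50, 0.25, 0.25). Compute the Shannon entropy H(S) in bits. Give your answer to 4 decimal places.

1.5000 bits

H(S) = −Σ p·log₂ p.
  −(0.50)·log₂(0.50) = 0.50000
  −(0.25)·log₂(0.25) = 0.50000
  −(0.25)·log₂(0.25) = 0.50000
Sum: 0.50000 + 0.50000 + 0.50000 = 1.5000 bits.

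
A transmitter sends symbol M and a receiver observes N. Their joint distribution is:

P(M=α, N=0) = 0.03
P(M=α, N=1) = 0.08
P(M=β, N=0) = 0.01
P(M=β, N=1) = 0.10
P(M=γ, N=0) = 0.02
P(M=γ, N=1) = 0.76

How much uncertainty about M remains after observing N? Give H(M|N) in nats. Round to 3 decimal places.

Marginals: p(M) = (0.1100, 0.1100, 0.7800), p(N) = (0.0600, 0.9400).
H(M|N) = Σ p(N) · H(M|N=·).
  N=0: p=0.0600, H(M|N=0) = 1.0114
  N=1: p=0.9400, H(M|N=1) = 0.6199
Weighted sum = 0.643 nats.

0.643 nats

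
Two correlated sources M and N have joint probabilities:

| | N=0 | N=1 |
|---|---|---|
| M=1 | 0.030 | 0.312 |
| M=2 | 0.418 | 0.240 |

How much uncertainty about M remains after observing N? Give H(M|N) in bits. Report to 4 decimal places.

0.7040 bits

Chain rule: H(M|N) = H(M,N) − H(N).
Marginals: p(M) = (0.3420, 0.6580), p(N) = (0.4480, 0.5520).
H(M,N) = 1.6962 bits; H(N) = 0.9922 bits.
H(M|N) = 1.6962 − 0.9922 = 0.7040 bits.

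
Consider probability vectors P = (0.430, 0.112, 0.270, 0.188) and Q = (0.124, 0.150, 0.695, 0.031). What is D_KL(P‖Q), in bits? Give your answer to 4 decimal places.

0.8448 bits

D(P‖Q) = Σ p·log₂(p/q).
  0.430·log₂(0.430/0.124) = 0.77142
  0.112·log₂(0.112/0.150) = -0.04720
  0.270·log₂(0.270/0.695) = -0.36829
  0.188·log₂(0.188/0.031) = 0.48887
D(P‖Q) = 0.8448 bits.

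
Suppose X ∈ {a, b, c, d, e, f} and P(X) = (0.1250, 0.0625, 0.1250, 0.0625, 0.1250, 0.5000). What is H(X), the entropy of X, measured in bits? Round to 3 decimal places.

2.125 bits

H(X) = −Σ p·log₂ p.
  −(0.1250)·log₂(0.1250) = 0.3750
  −(0.0625)·log₂(0.0625) = 0.2500
  −(0.1250)·log₂(0.1250) = 0.3750
  −(0.0625)·log₂(0.0625) = 0.2500
  −(0.1250)·log₂(0.1250) = 0.3750
  −(0.5000)·log₂(0.5000) = 0.5000
Sum: 0.3750 + 0.2500 + 0.3750 + 0.2500 + 0.3750 + 0.5000 = 2.125 bits.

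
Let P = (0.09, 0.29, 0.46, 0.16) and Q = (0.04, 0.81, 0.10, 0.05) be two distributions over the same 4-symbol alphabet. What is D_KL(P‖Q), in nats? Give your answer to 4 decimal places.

D(P‖Q) = Σ p·ln(p/q).
  0.09·ln(0.09/0.04) = 0.07298
  0.29·ln(0.29/0.81) = -0.29787
  0.46·ln(0.46/0.10) = 0.70199
  0.16·ln(0.16/0.05) = 0.18610
D(P‖Q) = 0.6632 nats.

0.6632 nats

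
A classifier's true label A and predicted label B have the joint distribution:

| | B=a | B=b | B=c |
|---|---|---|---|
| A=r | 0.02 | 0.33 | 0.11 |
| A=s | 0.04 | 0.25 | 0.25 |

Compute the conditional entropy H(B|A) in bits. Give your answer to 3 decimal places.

1.181 bits

Chain rule: H(B|A) = H(A,B) − H(A).
Marginals: p(A) = (0.4600, 0.5400), p(B) = (0.0600, 0.5800, 0.3600).
H(A,B) = 2.1767 bits; H(A) = 0.9954 bits.
H(B|A) = 2.1767 − 0.9954 = 1.181 bits.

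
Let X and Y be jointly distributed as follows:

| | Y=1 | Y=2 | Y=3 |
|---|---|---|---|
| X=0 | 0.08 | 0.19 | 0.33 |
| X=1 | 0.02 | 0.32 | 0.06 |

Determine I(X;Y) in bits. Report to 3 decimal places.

0.171 bits

Marginals: p(X) = (0.6000, 0.4000), p(Y) = (0.1000, 0.5100, 0.3900).
I(X;Y) = H(X) + H(Y) − H(X,Y).
H(X) = 0.9710, H(Y) = 1.3574, H(X,Y) = 2.1570.
I(X;Y) = 0.9710 + 1.3574 − 2.1570 = 0.171 bits.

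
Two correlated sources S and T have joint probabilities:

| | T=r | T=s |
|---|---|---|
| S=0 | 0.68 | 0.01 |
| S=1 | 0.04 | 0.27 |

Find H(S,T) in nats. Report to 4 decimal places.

0.7906 nats

H(S,T) = −Σ p(x,y)·ln p(x,y) over all 4 cells.
  cell (0,r): −0.68·ln0.68 = 0.26225
  cell (0,s): −0.01·ln0.01 = 0.04605
  cell (1,r): −0.04·ln0.04 = 0.12876
  cell (1,s): −0.27·ln0.27 = 0.35352
Sum = 0.7906 nats.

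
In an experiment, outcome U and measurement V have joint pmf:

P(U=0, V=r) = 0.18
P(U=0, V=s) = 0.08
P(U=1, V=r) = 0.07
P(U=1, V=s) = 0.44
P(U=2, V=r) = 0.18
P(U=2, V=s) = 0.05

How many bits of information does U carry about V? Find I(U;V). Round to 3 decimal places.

0.286 bits

Marginals: p(U) = (0.2600, 0.5100, 0.2300), p(V) = (0.4300, 0.5700).
I(U;V) = Σ p(x,y)·log₂[p(x,y)/(p(x)p(y))].
  (0,r): 0.18·log₂(1.6100) = 0.1237
  (0,s): 0.08·log₂(0.5398) = -0.0712
  (1,r): 0.07·log₂(0.3192) = -0.1153
  (1,s): 0.44·log₂(1.5136) = 0.2631
  (2,r): 0.18·log₂(1.8200) = 0.1555
  (2,s): 0.05·log₂(0.3814) = -0.0695
Sum = 0.286 bits.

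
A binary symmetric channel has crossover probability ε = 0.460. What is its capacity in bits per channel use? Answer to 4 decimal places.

0.0046 bits

Binary symmetric channel: C = 1 − h₂(ε) where h₂ is the binary entropy function.
h₂(0.460) = −0.460·log₂0.460 − 0.540·log₂0.540 = 0.9954.
C = 1 − 0.9954 = 0.0046 bits per channel use.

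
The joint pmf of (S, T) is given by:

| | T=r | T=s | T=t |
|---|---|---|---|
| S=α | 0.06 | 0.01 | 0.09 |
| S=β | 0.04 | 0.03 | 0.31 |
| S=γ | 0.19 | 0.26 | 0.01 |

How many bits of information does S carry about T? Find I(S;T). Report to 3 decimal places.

Marginals: p(S) = (0.1600, 0.3800, 0.4600), p(T) = (0.2900, 0.3000, 0.4100).
I(S;T) = H(S) + H(T) − H(S,T).
H(S) = 1.4688, H(T) = 1.5664, H(S,T) = 2.5109.
I(S;T) = 1.4688 + 1.5664 − 2.5109 = 0.524 bits.

0.524 bits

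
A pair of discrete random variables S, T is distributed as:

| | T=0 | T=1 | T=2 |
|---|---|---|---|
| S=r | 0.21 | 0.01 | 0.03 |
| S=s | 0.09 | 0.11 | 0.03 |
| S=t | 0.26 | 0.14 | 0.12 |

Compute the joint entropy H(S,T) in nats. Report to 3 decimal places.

1.924 nats

H(S,T) = −Σ p(x,y)·ln p(x,y) over all 9 cells.
  cell (r,0): −0.21·ln0.21 = 0.3277
  cell (r,1): −0.01·ln0.01 = 0.0461
  cell (r,2): −0.03·ln0.03 = 0.1052
  cell (s,0): −0.09·ln0.09 = 0.2167
  cell (s,1): −0.11·ln0.11 = 0.2428
  cell (s,2): −0.03·ln0.03 = 0.1052
  cell (t,0): −0.26·ln0.26 = 0.3502
  cell (t,1): −0.14·ln0.14 = 0.2753
  cell (t,2): −0.12·ln0.12 = 0.2544
Sum = 1.924 nats.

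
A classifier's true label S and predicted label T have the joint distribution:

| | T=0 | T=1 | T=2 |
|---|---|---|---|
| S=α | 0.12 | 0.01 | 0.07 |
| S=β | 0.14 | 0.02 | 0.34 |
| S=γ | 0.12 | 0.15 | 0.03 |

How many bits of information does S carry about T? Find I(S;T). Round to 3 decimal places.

Marginals: p(S) = (0.2000, 0.5000, 0.3000), p(T) = (0.3800, 0.1800, 0.4400).
I(S;T) = H(S) + H(T) − H(S,T).
H(S) = 1.4855, H(T) = 1.4969, H(S,T) = 2.6706.
I(S;T) = 1.4855 + 1.4969 − 2.6706 = 0.312 bits.

0.312 bits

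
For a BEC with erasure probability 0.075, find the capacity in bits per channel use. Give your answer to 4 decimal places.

0.9250 bits

Binary erasure channel: capacity C = 1 − ε.
C = 1 − 0.075 = 0.9250 bits per channel use.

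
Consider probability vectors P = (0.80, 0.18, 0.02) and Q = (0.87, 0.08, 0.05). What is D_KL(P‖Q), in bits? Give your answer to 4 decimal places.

D(P‖Q) = Σ p·log₂(p/q).
  0.80·log₂(0.80/0.87) = -0.09681
  0.18·log₂(0.18/0.08) = 0.21059
  0.02·log₂(0.02/0.05) = -0.02644
D(P‖Q) = 0.0873 bits.

0.0873 bits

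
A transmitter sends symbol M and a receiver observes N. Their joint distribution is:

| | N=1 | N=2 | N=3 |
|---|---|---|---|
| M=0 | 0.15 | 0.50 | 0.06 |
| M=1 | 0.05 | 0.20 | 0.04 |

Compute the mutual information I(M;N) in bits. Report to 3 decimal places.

0.005 bits

Marginals: p(M) = (0.7100, 0.2900), p(N) = (0.2000, 0.7000, 0.1000).
I(M;N) = Σ p(x,y)·log₂[p(x,y)/(p(x)p(y))].
  (0,1): 0.15·log₂(1.0563) = 0.0119
  (0,2): 0.50·log₂(1.0060) = 0.0043
  (0,3): 0.06·log₂(0.8451) = -0.0146
  (1,1): 0.05·log₂(0.8621) = -0.0107
  (1,2): 0.20·log₂(0.9852) = -0.0043
  (1,3): 0.04·log₂(1.3793) = 0.0186
Sum = 0.005 bits.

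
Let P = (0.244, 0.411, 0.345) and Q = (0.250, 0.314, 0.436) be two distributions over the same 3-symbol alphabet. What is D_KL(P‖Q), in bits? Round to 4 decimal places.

D(P‖Q) = Σ p·log₂(p/q).
  0.244·log₂(0.244/0.250) = -0.00855
  0.411·log₂(0.411/0.314) = 0.15962
  0.345·log₂(0.345/0.436) = -0.11652
D(P‖Q) = 0.0346 bits.

0.0346 bits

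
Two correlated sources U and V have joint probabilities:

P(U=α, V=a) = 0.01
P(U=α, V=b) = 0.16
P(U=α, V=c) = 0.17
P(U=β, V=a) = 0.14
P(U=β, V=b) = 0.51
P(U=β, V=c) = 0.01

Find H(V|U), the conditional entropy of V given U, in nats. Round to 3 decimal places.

Chain rule: H(V|U) = H(U,V) − H(U).
Marginals: p(U) = (0.3400, 0.6600), p(V) = (0.1500, 0.6700, 0.1800).
H(U,V) = 1.3052 nats; H(U) = 0.6410 nats.
H(V|U) = 1.3052 − 0.6410 = 0.664 nats.

0.664 nats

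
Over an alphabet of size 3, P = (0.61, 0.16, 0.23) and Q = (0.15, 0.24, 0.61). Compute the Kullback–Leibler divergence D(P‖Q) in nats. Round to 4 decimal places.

0.5665 nats

D(P‖Q) = Σ p·ln(p/q).
  0.61·ln(0.61/0.15) = 0.85572
  0.16·ln(0.16/0.24) = -0.06487
  0.23·ln(0.23/0.61) = -0.22434
D(P‖Q) = 0.5665 nats.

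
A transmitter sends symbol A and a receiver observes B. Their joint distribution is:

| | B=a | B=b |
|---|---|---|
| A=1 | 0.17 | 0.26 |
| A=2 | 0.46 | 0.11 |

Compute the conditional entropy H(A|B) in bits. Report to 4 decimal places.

0.8548 bits

Marginals: p(A) = (0.4300, 0.5700), p(B) = (0.6300, 0.3700).
H(A|B) = Σ p(B) · H(A|B=·).
  B=a: p=0.6300, H(A|B=a) = 0.8412
  B=b: p=0.3700, H(A|B=b) = 0.8780
Weighted sum = 0.8548 bits.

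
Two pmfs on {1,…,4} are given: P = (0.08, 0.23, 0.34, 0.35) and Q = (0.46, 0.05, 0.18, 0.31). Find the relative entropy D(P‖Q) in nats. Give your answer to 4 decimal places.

0.4698 nats

D(P‖Q) = Σ p·ln(p/q).
  0.08·ln(0.08/0.46) = -0.13994
  0.23·ln(0.23/0.05) = 0.35099
  0.34·ln(0.34/0.18) = 0.21624
  0.35·ln(0.35/0.31) = 0.04248
D(P‖Q) = 0.4698 nats.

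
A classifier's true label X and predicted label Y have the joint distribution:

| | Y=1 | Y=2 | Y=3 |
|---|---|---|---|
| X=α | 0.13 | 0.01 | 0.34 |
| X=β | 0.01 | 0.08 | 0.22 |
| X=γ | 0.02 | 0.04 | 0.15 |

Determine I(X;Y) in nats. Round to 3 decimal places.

Marginals: p(X) = (0.4800, 0.3100, 0.2100), p(Y) = (0.1600, 0.1300, 0.7100).
I(X;Y) = Σ p(x,y)·ln[p(x,y)/(p(x)p(y))].
  (α,1): 0.13·ln(1.6927) = 0.0684
  (α,2): 0.01·ln(0.1603) = -0.0183
  (α,3): 0.34·ln(0.9977) = -0.0008
  (β,1): 0.01·ln(0.2016) = -0.0160
  (β,2): 0.08·ln(1.9851) = 0.0549
  (β,3): 0.22·ln(0.9995) = -0.0001
  (γ,1): 0.02·ln(0.5952) = -0.0104
  (γ,2): 0.04·ln(1.4652) = 0.0153
  (γ,3): 0.15·ln(1.0060) = 0.0009
Sum = 0.094 nats.

0.094 nats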